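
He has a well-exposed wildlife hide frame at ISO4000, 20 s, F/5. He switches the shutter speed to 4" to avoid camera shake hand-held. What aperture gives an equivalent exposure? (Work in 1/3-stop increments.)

f/2.2

Shutter speed: 20 → 15 → 13 → 10 → 8 → 6 → 5 → 4 — 2 1/3 stops faster (darker).
Need 2 1/3 stops brighter from the aperture: f/5 → f/4.5 → f/4 → f/3.5 → f/3.2 → f/2.8 → f/2.5 → f/2.2.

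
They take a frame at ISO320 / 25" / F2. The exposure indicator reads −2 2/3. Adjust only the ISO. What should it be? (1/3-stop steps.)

ISO 2000

Underexposed by 2 2/3 stops → need 2 2/3 stops brighter.
ISO: 320 → 400 → 500 → 640 → 800 → 1000 → 1250 → 1600 → 2000.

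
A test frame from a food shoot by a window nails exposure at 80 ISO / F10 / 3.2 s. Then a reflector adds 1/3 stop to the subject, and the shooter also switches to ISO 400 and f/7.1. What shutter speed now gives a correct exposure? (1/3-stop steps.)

1/4s

Scene light: 1/3 stop brighter.
ISO: 80 → 100 → 125 → 160 → 200 → 250 → 320 → 400 — 2 1/3 stops higher (brighter).
Aperture: f/10 → f/9 → f/8 → f/7.1 — 1 stop larger aperture (brighter).
Net so far: 3 2/3 stops brighter. Shutter speed: 3.2 → 2.5 → 2 → 1.6 → 1.3 → 1 → 0.8 → 0.6 → 0.5 → 0.4 → 0.3 → 1/4.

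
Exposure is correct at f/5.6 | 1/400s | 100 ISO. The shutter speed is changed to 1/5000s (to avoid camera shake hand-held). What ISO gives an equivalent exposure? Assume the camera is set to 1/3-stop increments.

ISO 1250

Shutter speed: 1/400 → 1/500 → 1/640 → 1/800 → 1/1000 → 1/1250 → 1/1600 → 1/2000 → 1/2500 → 1/3200 → 1/4000 → 1/5000 — 3 2/3 stops shorter (darker).
Need 3 2/3 stops brighter from the ISO: 100 → 125 → 160 → 200 → 250 → 320 → 400 → 500 → 640 → 800 → 1000 → 1250.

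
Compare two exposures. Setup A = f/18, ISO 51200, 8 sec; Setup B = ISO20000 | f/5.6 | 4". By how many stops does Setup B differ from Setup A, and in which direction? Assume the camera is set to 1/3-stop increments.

1 stop brighter

Aperture: f/18 → f/16 → f/14 → f/13 → f/11 → f/10 → f/9 → f/8 → f/7.1 → f/6.3 → f/5.6 — 3 1/3 stops larger aperture (brighter).
Shutter speed: 8 → 6 → 5 → 4 — 1 stop faster (darker).
ISO: 51200 → 40000 → 32000 → 25600 → 20000 — 1 1/3 stops lower (darker).
Net: +3 1/3 −1 −1 1/3 = +1 stop.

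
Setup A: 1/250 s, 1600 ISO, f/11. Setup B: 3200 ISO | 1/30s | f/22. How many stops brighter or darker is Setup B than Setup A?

Aperture: f/11 → f/16 → f/22 — 2 stops smaller aperture (darker).
Shutter speed: 1/250 → 1/125 → 1/60 → 1/30 — 3 stops longer (brighter).
ISO: 1600 → 3200 — 1 stop higher (brighter).
Net: −2 +3 +1 = +2 stops.

2 stops brighter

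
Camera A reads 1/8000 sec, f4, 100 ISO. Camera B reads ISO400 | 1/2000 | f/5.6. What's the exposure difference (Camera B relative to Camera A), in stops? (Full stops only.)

3 stops brighter

Aperture: f/4 → f/5.6 — 1 stop narrower (darker).
Shutter speed: 1/8000 → 1/4000 → 1/2000 — 2 stops slower (brighter).
ISO: 100 → 200 → 400 — 2 stops higher (brighter).
Net: −1 +2 +2 = +3 stops.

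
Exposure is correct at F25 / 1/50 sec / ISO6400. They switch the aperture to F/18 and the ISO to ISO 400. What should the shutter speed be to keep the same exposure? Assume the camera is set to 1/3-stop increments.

1/6s

Aperture: f/25 → f/22 → f/20 → f/18 — 1 stop wider (brighter).
ISO: 6400 → 5000 → 4000 → 3200 → 2500 → 2000 → 1600 → 1250 → 1000 → 800 → 640 → 500 → 400 — 4 stops lower (darker).
Net change so far: 3 stops darker. Offset with the shutter speed: 1/50 → 1/40 → 1/30 → 1/25 → 1/20 → 1/15 → 1/13 → 1/10 → 1/8 → 1/6.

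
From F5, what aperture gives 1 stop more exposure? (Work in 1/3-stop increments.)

Aperture: f/5 → f/4.5 → f/4 → f/3.5 — 1 stop wider (brighter).

f/3.5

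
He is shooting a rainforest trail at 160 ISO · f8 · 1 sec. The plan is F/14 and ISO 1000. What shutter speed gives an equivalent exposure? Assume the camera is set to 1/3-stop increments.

Aperture: f/8 → f/9 → f/10 → f/11 → f/13 → f/14 — 1 2/3 stops narrower (darker).
ISO: 160 → 200 → 250 → 320 → 400 → 500 → 640 → 800 → 1000 — 2 2/3 stops raised (brighter).
Net change so far: 1 stop brighter. Offset with the shutter speed: 1 → 0.8 → 0.6 → 0.5.

0.5 s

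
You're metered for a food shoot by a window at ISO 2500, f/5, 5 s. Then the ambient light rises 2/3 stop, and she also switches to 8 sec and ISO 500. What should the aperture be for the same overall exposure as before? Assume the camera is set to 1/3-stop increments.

Scene light: 2/3 stop brighter.
Shutter speed: 5 → 6 → 8 — 2/3 stop slower (brighter).
ISO: 2500 → 2000 → 1600 → 1250 → 1000 → 800 → 640 → 500 — 2 1/3 stops lower (darker).
Net so far: 1 stop darker. Aperture: f/5 → f/4.5 → f/4 → f/3.5.

f/3.5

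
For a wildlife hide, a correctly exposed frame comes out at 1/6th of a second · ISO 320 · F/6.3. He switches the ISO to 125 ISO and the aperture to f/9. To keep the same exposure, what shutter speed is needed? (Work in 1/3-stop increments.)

0.8 s

ISO: 320 → 250 → 200 → 160 → 125 — 1 1/3 stops dropped (darker).
Aperture: f/6.3 → f/7.1 → f/8 → f/9 — 1 stop narrower (darker).
Net change so far: 2 1/3 stops darker. Offset with the shutter speed: 1/6 → 1/5 → 1/4 → 0.3 → 0.4 → 0.5 → 0.6 → 0.8.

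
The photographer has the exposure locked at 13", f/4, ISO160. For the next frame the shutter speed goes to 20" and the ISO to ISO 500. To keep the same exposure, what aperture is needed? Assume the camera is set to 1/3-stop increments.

f/9

Shutter speed: 13 → 15 → 20 — 2/3 stop slower (brighter).
ISO: 160 → 200 → 250 → 320 → 400 → 500 — 1 2/3 stops higher (brighter).
Net change so far: 2 1/3 stops brighter. Offset with the aperture: f/4 → f/4.5 → f/5 → f/5.6 → f/6.3 → f/7.1 → f/8 → f/9.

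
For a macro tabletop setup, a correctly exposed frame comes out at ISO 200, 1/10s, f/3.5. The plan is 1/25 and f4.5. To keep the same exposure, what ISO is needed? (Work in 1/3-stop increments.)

ISO 800

Shutter speed: 1/10 → 1/13 → 1/15 → 1/20 → 1/25 — 1 1/3 stops shorter (darker).
Aperture: f/3.5 → f/4 → f/4.5 — 2/3 stop narrower (darker).
Net change so far: 2 stops darker. Offset with the ISO: 200 → 250 → 320 → 400 → 500 → 640 → 800.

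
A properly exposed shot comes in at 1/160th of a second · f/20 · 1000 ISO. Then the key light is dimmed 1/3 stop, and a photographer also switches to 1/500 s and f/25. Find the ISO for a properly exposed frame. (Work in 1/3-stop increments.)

Scene light: 1/3 stop darker.
Shutter speed: 1/160 → 1/200 → 1/250 → 1/320 → 1/400 → 1/500 — 1 2/3 stops faster (darker).
Aperture: f/20 → f/22 → f/25 — 2/3 stop smaller aperture (darker).
Net so far: 2 2/3 stops darker. ISO: 1000 → 1250 → 1600 → 2000 → 2500 → 3200 → 4000 → 5000 → 6400.

ISO 6400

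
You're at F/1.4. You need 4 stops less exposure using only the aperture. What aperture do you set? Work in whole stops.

Aperture: f/1.4 → f/2 → f/2.8 → f/4 → f/5.6 — 4 stops stopped down (darker).

f/5.6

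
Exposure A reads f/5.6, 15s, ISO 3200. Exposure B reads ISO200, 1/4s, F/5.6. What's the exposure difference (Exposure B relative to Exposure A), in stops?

10 stops darker

Aperture: unchanged.
Shutter speed: 15 → 8 → 4 → 2 → 1 → 1/2 → 1/4 — 6 stops faster (darker).
ISO: 3200 → 1600 → 800 → 400 → 200 — 4 stops dropped (darker).
Net: −6 −4 = −10 stops.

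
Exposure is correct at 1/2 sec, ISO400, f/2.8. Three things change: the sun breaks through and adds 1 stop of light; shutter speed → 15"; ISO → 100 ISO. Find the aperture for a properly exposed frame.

f/11

Scene light: 1 stop brighter.
Shutter speed: 1/2 → 1 → 2 → 4 → 8 → 15 — 5 stops longer (brighter).
ISO: 400 → 200 → 100 — 2 stops dropped (darker).
Net so far: 4 stops brighter. Aperture: f/2.8 → f/4 → f/5.6 → f/8 → f/11.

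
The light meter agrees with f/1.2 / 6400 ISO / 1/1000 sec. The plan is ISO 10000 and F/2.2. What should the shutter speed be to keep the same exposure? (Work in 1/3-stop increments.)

ISO: 6400 → 8000 → 10000 — 2/3 stop higher (brighter).
Aperture: f/1.2 → f/1.4 → f/1.6 → f/1.8 → f/2 → f/2.2 — 1 2/3 stops stopped down (darker).
Net change so far: 1 stop darker. Offset with the shutter speed: 1/1000 → 1/800 → 1/640 → 1/500.

1/500s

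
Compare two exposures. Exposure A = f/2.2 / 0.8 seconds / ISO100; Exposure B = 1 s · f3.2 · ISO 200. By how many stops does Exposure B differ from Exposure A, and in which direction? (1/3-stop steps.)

1/3 stop brighter

Aperture: f/2.2 → f/2.5 → f/2.8 → f/3.2 — 1 stop stopped down (darker).
Shutter speed: 0.8 → 1 — 1/3 stop slower (brighter).
ISO: 100 → 125 → 160 → 200 — 1 stop raised (brighter).
Net: −1 +1/3 +1 = +1/3 stops.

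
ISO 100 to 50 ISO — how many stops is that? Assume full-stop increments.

100 → 50 — count the steps: 1 stop.

1 stop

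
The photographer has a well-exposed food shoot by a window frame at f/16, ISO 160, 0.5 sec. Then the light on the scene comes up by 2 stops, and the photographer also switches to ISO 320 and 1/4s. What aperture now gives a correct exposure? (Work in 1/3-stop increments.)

Scene light: 2 stops brighter.
ISO: 160 → 200 → 250 → 320 — 1 stop raised (brighter).
Shutter speed: 0.5 → 0.4 → 0.3 → 1/4 — 1 stop shorter (darker).
Net so far: 2 stops brighter. Aperture: f/16 → f/18 → f/20 → f/22 → f/25 → f/29 → f/32.

f/32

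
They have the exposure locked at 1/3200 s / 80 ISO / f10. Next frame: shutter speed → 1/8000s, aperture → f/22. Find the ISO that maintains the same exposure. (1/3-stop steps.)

ISO 1000

Shutter speed: 1/3200 → 1/4000 → 1/5000 → 1/6400 → 1/8000 — 1 1/3 stops faster (darker).
Aperture: f/10 → f/11 → f/13 → f/14 → f/16 → f/18 → f/20 → f/22 — 2 1/3 stops stopped down (darker).
Net change so far: 3 2/3 stops darker. Offset with the ISO: 80 → 100 → 125 → 160 → 200 → 250 → 320 → 400 → 500 → 640 → 800 → 1000.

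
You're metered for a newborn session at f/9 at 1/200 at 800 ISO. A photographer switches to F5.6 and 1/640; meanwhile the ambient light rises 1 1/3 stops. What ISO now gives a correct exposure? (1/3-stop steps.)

Scene light: 1 1/3 stops brighter.
Aperture: f/9 → f/8 → f/7.1 → f/6.3 → f/5.6 — 1 1/3 stops opened up (brighter).
Shutter speed: 1/200 → 1/250 → 1/320 → 1/400 → 1/500 → 1/640 — 1 2/3 stops shorter (darker).
Net so far: 1 stop brighter. ISO: 800 → 640 → 500 → 400.

ISO 400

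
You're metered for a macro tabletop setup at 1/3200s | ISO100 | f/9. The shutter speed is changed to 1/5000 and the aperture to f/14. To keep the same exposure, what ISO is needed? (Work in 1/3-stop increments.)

Shutter speed: 1/3200 → 1/4000 → 1/5000 — 2/3 stop faster (darker).
Aperture: f/9 → f/10 → f/11 → f/13 → f/14 — 1 1/3 stops smaller aperture (darker).
Net change so far: 2 stops darker. Offset with the ISO: 100 → 125 → 160 → 200 → 250 → 320 → 400.

ISO 400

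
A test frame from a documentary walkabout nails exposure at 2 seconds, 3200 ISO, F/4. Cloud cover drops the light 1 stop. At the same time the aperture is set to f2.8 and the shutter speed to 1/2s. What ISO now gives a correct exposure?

Scene light: 1 stop darker.
Aperture: f/4 → f/2.8 — 1 stop opened up (brighter).
Shutter speed: 2 → 1 → 1/2 — 2 stops faster (darker).
Net so far: 2 stops darker. ISO: 3200 → 6400 → 12800.

ISO 12800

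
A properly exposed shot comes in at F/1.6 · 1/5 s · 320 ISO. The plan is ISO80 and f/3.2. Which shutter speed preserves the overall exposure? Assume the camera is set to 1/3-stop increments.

3.2 s

ISO: 320 → 250 → 200 → 160 → 125 → 100 → 80 — 2 stops dropped (darker).
Aperture: f/1.6 → f/1.8 → f/2 → f/2.2 → f/2.5 → f/2.8 → f/3.2 — 2 stops stopped down (darker).
Net change so far: 4 stops darker. Offset with the shutter speed: 1/5 → 1/4 → 0.3 → 0.4 → 0.5 → 0.6 → 0.8 → 1 → 1.3 → 1.6 → 2 → 2.5 → 3.2.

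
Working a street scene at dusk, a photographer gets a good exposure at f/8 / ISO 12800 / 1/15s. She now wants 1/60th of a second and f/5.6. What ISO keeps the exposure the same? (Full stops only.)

Shutter speed: 1/15 → 1/30 → 1/60 — 2 stops shorter (darker).
Aperture: f/8 → f/5.6 — 1 stop wider (brighter).
Net change so far: 1 stop darker. Offset with the ISO: 12800 → 25600.

ISO 25600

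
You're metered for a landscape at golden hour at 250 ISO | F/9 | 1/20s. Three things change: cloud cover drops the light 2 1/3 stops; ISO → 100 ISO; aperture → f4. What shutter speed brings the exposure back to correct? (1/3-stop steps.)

Scene light: 2 1/3 stops darker.
ISO: 250 → 200 → 160 → 125 → 100 — 1 1/3 stops dropped (darker).
Aperture: f/9 → f/8 → f/7.1 → f/6.3 → f/5.6 → f/5 → f/4.5 → f/4 — 2 1/3 stops wider (brighter).
Net so far: 1 1/3 stops darker. Shutter speed: 1/20 → 1/15 → 1/13 → 1/10 → 1/8.

1/8s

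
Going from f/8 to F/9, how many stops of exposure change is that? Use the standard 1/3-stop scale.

f/8 → f/9 — count the steps: 1 third-stops = 1/3 stop.

1/3 stop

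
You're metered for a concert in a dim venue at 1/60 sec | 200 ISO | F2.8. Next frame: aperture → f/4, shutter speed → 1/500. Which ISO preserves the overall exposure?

Aperture: f/2.8 → f/4 — 1 stop smaller aperture (darker).
Shutter speed: 1/60 → 1/125 → 1/250 → 1/500 — 3 stops faster (darker).
Net change so far: 4 stops darker. Offset with the ISO: 200 → 400 → 800 → 1600 → 3200.

ISO 3200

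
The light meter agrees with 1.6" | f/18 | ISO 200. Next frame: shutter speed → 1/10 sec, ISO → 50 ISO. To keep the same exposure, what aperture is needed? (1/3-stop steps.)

Shutter speed: 1.6 → 1.3 → 1 → 0.8 → 0.6 → 0.5 → 0.4 → 0.3 → 1/4 → 1/5 → 1/6 → 1/8 → 1/10 — 4 stops shorter (darker).
ISO: 200 → 160 → 125 → 100 → 80 → 64 → 50 — 2 stops dropped (darker).
Net change so far: 6 stops darker. Offset with the aperture: f/18 → f/16 → f/14 → f/13 → f/11 → f/10 → f/9 → f/8 → f/7.1 → f/6.3 → f/5.6 → f/5 → f/4.5 → f/4 → f/3.5 → f/3.2 → f/2.8 → f/2.5 → f/2.2.

f/2.2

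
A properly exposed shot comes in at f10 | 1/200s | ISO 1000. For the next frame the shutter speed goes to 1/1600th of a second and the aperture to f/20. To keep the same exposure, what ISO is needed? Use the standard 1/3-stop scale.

Shutter speed: 1/200 → 1/250 → 1/320 → 1/400 → 1/500 → 1/640 → 1/800 → 1/1000 → 1/1250 → 1/1600 — 3 stops faster (darker).
Aperture: f/10 → f/11 → f/13 → f/14 → f/16 → f/18 → f/20 — 2 stops narrower (darker).
Net change so far: 5 stops darker. Offset with the ISO: 1000 → 1250 → 1600 → 2000 → 2500 → 3200 → 4000 → 5000 → 6400 → 8000 → 10000 → 12800 → 16000 → 20000 → 25600 → 32000.

ISO 32000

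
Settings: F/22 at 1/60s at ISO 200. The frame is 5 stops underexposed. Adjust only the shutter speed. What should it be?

Underexposed by 5 stops → need 5 stops brighter.
Shutter speed: 1/60 → 1/30 → 1/15 → 1/8 → 1/4 → 1/2.

1/2s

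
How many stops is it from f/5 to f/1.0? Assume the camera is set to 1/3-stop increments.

f/5 → f/4.5 → f/4 → f/3.5 → f/3.2 → f/2.8 → f/2.5 → f/2.2 → f/2 → f/1.8 → f/1.6 → f/1.4 → f/1.2 → f/1.1 → f/1.0 — count the steps: 14 third-stops = 4 2/3 stops.

4 2/3 stops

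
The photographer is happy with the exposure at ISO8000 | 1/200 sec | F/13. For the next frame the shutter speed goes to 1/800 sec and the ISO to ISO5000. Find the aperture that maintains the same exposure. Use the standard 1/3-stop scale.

Shutter speed: 1/200 → 1/250 → 1/320 → 1/400 → 1/500 → 1/640 → 1/800 — 2 stops faster (darker).
ISO: 8000 → 6400 → 5000 — 2/3 stop lower (darker).
Net change so far: 2 2/3 stops darker. Offset with the aperture: f/13 → f/11 → f/10 → f/9 → f/8 → f/7.1 → f/6.3 → f/5.6 → f/5.

f/5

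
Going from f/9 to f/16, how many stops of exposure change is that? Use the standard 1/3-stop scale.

1 2/3 stops

f/9 → f/10 → f/11 → f/13 → f/14 → f/16 — count the steps: 5 third-stops = 1 2/3 stops.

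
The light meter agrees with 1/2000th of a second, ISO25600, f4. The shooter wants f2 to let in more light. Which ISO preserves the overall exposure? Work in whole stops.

Aperture: f/4 → f/2.8 → f/2 — 2 stops larger aperture (brighter).
Need 2 stops darker from the ISO: 25600 → 12800 → 6400.

ISO 6400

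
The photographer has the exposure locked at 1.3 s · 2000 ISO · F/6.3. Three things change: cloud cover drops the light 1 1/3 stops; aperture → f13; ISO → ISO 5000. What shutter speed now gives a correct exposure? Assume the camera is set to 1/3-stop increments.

5 s

Scene light: 1 1/3 stops darker.
Aperture: f/6.3 → f/7.1 → f/8 → f/9 → f/10 → f/11 → f/13 — 2 stops smaller aperture (darker).
ISO: 2000 → 2500 → 3200 → 4000 → 5000 — 1 1/3 stops higher (brighter).
Net so far: 2 stops darker. Shutter speed: 1.3 → 1.6 → 2 → 2.5 → 3.2 → 4 → 5.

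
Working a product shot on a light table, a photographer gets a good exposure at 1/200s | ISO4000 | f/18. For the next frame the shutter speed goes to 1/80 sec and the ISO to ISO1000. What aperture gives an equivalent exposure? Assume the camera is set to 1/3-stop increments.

Shutter speed: 1/200 → 1/160 → 1/125 → 1/100 → 1/80 — 1 1/3 stops slower (brighter).
ISO: 4000 → 3200 → 2500 → 2000 → 1600 → 1250 → 1000 — 2 stops dropped (darker).
Net change so far: 2/3 stop darker. Offset with the aperture: f/18 → f/16 → f/14.

f/14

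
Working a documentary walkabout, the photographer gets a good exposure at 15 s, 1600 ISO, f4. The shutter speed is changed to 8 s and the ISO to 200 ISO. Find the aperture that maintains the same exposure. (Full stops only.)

f/1.0

Shutter speed: 15 → 8 — 1 stop faster (darker).
ISO: 1600 → 800 → 400 → 200 — 3 stops dropped (darker).
Net change so far: 4 stops darker. Offset with the aperture: f/4 → f/2.8 → f/2 → f/1.4 → f/1.0.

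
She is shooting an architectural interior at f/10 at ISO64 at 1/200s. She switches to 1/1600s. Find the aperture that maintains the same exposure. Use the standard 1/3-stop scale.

Shutter speed: 1/200 → 1/250 → 1/320 → 1/400 → 1/500 → 1/640 → 1/800 → 1/1000 → 1/1250 → 1/1600 — 3 stops shorter (darker).
Need 3 stops brighter from the aperture: f/10 → f/9 → f/8 → f/7.1 → f/6.3 → f/5.6 → f/5 → f/4.5 → f/4 → f/3.5.

f/3.5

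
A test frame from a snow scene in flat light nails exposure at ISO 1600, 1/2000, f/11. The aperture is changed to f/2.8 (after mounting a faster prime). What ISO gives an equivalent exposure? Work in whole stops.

ISO 100

Aperture: f/11 → f/8 → f/5.6 → f/4 → f/2.8 — 4 stops opened up (brighter).
Need 4 stops darker from the ISO: 1600 → 800 → 400 → 200 → 100.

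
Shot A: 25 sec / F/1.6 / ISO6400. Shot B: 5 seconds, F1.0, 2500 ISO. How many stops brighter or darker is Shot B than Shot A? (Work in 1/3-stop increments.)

2 1/3 stops darker

Aperture: f/1.6 → f/1.4 → f/1.2 → f/1.1 → f/1.0 — 1 1/3 stops larger aperture (brighter).
Shutter speed: 25 → 20 → 15 → 13 → 10 → 8 → 6 → 5 — 2 1/3 stops faster (darker).
ISO: 6400 → 5000 → 4000 → 3200 → 2500 — 1 1/3 stops lower (darker).
Net: +1 1/3 −2 1/3 −1 1/3 = −2 1/3 stops.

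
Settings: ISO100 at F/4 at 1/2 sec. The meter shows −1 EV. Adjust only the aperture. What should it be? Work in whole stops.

Underexposed by 1 stop → need 1 stop brighter.
Aperture: f/4 → f/2.8.

f/2.8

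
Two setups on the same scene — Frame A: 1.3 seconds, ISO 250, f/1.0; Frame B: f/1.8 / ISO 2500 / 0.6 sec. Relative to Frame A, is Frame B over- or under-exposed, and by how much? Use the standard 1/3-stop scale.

2/3 stop brighter

Aperture: f/1.0 → f/1.1 → f/1.2 → f/1.4 → f/1.6 → f/1.8 — 1 2/3 stops smaller aperture (darker).
Shutter speed: 1.3 → 1 → 0.8 → 0.6 — 1 stop faster (darker).
ISO: 250 → 320 → 400 → 500 → 640 → 800 → 1000 → 1250 → 1600 → 2000 → 2500 — 3 1/3 stops raised (brighter).
Net: −1 2/3 −1 +3 1/3 = +2/3 stops.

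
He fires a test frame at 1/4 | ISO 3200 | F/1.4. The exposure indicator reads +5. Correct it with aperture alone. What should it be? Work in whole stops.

f/8

Overexposed by 5 stops → need 5 stops darker.
Aperture: f/1.4 → f/2 → f/2.8 → f/4 → f/5.6 → f/8.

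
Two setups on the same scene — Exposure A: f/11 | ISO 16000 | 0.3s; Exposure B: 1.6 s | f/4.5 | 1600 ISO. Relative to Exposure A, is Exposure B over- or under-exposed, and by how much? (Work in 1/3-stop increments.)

1 2/3 stops brighter

Aperture: f/11 → f/10 → f/9 → f/8 → f/7.1 → f/6.3 → f/5.6 → f/5 → f/4.5 — 2 2/3 stops wider (brighter).
Shutter speed: 0.3 → 0.4 → 0.5 → 0.6 → 0.8 → 1 → 1.3 → 1.6 — 2 1/3 stops slower (brighter).
ISO: 16000 → 12800 → 10000 → 8000 → 6400 → 5000 → 4000 → 3200 → 2500 → 2000 → 1600 — 3 1/3 stops dropped (darker).
Net: +2 2/3 +2 1/3 −3 1/3 = +1 2/3 stops.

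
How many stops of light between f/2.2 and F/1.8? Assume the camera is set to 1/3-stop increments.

2/3 stop

f/2.2 → f/2 → f/1.8 — count the steps: 2 third-stops = 2/3 stop.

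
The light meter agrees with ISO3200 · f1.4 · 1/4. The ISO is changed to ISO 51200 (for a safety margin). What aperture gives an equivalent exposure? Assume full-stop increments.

ISO: 3200 → 6400 → 12800 → 25600 → 51200 — 4 stops raised (brighter).
Need 4 stops darker from the aperture: f/1.4 → f/2 → f/2.8 → f/4 → f/5.6.

f/5.6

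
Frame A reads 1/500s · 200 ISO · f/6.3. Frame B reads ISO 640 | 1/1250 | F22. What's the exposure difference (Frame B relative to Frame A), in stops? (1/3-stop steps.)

Aperture: f/6.3 → f/7.1 → f/8 → f/9 → f/10 → f/11 → f/13 → f/14 → f/16 → f/18 → f/20 → f/22 — 3 2/3 stops stopped down (darker).
Shutter speed: 1/500 → 1/640 → 1/800 → 1/1000 → 1/1250 — 1 1/3 stops shorter (darker).
ISO: 200 → 250 → 320 → 400 → 500 → 640 — 1 2/3 stops raised (brighter).
Net: −3 2/3 −1 1/3 +1 2/3 = −3 1/3 stops.

3 1/3 stops darker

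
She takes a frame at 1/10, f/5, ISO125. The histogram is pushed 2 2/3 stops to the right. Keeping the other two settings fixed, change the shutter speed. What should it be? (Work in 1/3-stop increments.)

1/60s

Overexposed by 2 2/3 stops → need 2 2/3 stops darker.
Shutter speed: 1/10 → 1/13 → 1/15 → 1/20 → 1/25 → 1/30 → 1/40 → 1/50 → 1/60.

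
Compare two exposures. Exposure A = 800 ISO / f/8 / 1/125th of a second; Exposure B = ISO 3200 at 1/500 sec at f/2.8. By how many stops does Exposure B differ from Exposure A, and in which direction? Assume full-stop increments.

Aperture: f/8 → f/5.6 → f/4 → f/2.8 — 3 stops opened up (brighter).
Shutter speed: 1/125 → 1/250 → 1/500 — 2 stops shorter (darker).
ISO: 800 → 1600 → 3200 — 2 stops raised (brighter).
Net: +3 −2 +2 = +3 stops.

3 stops brighter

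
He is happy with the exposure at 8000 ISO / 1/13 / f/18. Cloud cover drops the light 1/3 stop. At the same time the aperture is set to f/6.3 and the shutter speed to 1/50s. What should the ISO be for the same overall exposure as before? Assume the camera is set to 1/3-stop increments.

Scene light: 1/3 stop darker.
Aperture: f/18 → f/16 → f/14 → f/13 → f/11 → f/10 → f/9 → f/8 → f/7.1 → f/6.3 — 3 stops opened up (brighter).
Shutter speed: 1/13 → 1/15 → 1/20 → 1/25 → 1/30 → 1/40 → 1/50 — 2 stops faster (darker).
Net so far: 2/3 stop brighter. ISO: 8000 → 6400 → 5000.

ISO 5000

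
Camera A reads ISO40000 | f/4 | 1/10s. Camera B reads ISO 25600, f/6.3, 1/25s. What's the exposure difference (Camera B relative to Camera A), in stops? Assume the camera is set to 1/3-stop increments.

Aperture: f/4 → f/4.5 → f/5 → f/5.6 → f/6.3 — 1 1/3 stops smaller aperture (darker).
Shutter speed: 1/10 → 1/13 → 1/15 → 1/20 → 1/25 — 1 1/3 stops shorter (darker).
ISO: 40000 → 32000 → 25600 — 2/3 stop lower (darker).
Net: −1 1/3 −1 1/3 −2/3 = −3 1/3 stops.

3 1/3 stops darker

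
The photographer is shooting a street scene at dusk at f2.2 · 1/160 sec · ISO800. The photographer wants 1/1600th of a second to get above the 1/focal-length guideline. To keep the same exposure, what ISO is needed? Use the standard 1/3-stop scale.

Shutter speed: 1/160 → 1/200 → 1/250 → 1/320 → 1/400 → 1/500 → 1/640 → 1/800 → 1/1000 → 1/1250 → 1/1600 — 3 1/3 stops shorter (darker).
Need 3 1/3 stops brighter from the ISO: 800 → 1000 → 1250 → 1600 → 2000 → 2500 → 3200 → 4000 → 5000 → 6400 → 8000.

ISO 8000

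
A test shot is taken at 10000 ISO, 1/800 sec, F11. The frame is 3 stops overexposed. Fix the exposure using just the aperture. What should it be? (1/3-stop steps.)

f/32

Overexposed by 3 stops → need 3 stops darker.
Aperture: f/11 → f/13 → f/14 → f/16 → f/18 → f/20 → f/22 → f/25 → f/29 → f/32.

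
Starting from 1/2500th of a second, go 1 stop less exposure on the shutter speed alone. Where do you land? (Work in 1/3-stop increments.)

1/5000s

Shutter speed: 1/2500 → 1/3200 → 1/4000 → 1/5000 — 1 stop faster (darker).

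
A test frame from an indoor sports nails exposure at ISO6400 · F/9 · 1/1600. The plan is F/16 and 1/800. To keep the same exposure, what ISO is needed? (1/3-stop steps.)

ISO 10000

Aperture: f/9 → f/10 → f/11 → f/13 → f/14 → f/16 — 1 2/3 stops narrower (darker).
Shutter speed: 1/1600 → 1/1250 → 1/1000 → 1/800 — 1 stop slower (brighter).
Net change so far: 2/3 stop darker. Offset with the ISO: 6400 → 8000 → 10000.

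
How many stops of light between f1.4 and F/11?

6 stops

f/1.4 → f/2 → f/2.8 → f/4 → f/5.6 → f/8 → f/11 — count the steps: 6 stops.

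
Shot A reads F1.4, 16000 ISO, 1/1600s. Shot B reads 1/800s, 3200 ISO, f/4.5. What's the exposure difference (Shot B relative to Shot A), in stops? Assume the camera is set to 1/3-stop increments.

Aperture: f/1.4 → f/1.6 → f/1.8 → f/2 → f/2.2 → f/2.5 → f/2.8 → f/3.2 → f/3.5 → f/4 → f/4.5 — 3 1/3 stops stopped down (darker).
Shutter speed: 1/1600 → 1/1250 → 1/1000 → 1/800 — 1 stop longer (brighter).
ISO: 16000 → 12800 → 10000 → 8000 → 6400 → 5000 → 4000 → 3200 — 2 1/3 stops dropped (darker).
Net: −3 1/3 +1 −2 1/3 = −4 2/3 stops.

4 2/3 stops darker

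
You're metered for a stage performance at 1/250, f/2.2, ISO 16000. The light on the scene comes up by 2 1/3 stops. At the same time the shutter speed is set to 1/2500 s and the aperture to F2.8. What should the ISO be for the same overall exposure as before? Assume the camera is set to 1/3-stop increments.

ISO 51200

Scene light: 2 1/3 stops brighter.
Shutter speed: 1/250 → 1/320 → 1/400 → 1/500 → 1/640 → 1/800 → 1/1000 → 1/1250 → 1/1600 → 1/2000 → 1/2500 — 3 1/3 stops faster (darker).
Aperture: f/2.2 → f/2.5 → f/2.8 — 2/3 stop smaller aperture (darker).
Net so far: 1 2/3 stops darker. ISO: 16000 → 20000 → 25600 → 32000 → 40000 → 51200.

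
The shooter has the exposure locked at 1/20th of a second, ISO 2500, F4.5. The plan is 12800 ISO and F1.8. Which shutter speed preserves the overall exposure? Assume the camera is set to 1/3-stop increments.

ISO: 2500 → 3200 → 4000 → 5000 → 6400 → 8000 → 10000 → 12800 — 2 1/3 stops raised (brighter).
Aperture: f/4.5 → f/4 → f/3.5 → f/3.2 → f/2.8 → f/2.5 → f/2.2 → f/2 → f/1.8 — 2 2/3 stops wider (brighter).
Net change so far: 5 stops brighter. Offset with the shutter speed: 1/20 → 1/25 → 1/30 → 1/40 → 1/50 → 1/60 → 1/80 → 1/100 → 1/125 → 1/160 → 1/200 → 1/250 → 1/320 → 1/400 → 1/500 → 1/640.

1/640s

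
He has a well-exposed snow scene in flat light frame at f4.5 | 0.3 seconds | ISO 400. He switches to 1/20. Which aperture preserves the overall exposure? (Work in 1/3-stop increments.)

Shutter speed: 0.3 → 1/4 → 1/5 → 1/6 → 1/8 → 1/10 → 1/13 → 1/15 → 1/20 — 2 2/3 stops shorter (darker).
Need 2 2/3 stops brighter from the aperture: f/4.5 → f/4 → f/3.5 → f/3.2 → f/2.8 → f/2.5 → f/2.2 → f/2 → f/1.8.

f/1.8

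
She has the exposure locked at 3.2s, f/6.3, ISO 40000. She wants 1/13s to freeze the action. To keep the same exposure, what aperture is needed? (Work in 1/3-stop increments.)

Shutter speed: 3.2 → 2.5 → 2 → 1.6 → 1.3 → 1 → 0.8 → 0.6 → 0.5 → 0.4 → 0.3 → 1/4 → 1/5 → 1/6 → 1/8 → 1/10 → 1/13 — 5 1/3 stops faster (darker).
Need 5 1/3 stops brighter from the aperture: f/6.3 → f/5.6 → f/5 → f/4.5 → f/4 → f/3.5 → f/3.2 → f/2.8 → f/2.5 → f/2.2 → f/2 → f/1.8 → f/1.6 → f/1.4 → f/1.2 → f/1.1 → f/1.0.

f/1.0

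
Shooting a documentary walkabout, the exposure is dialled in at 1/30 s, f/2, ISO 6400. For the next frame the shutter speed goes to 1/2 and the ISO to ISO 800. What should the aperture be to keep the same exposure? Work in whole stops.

f/2.8

Shutter speed: 1/30 → 1/15 → 1/8 → 1/4 → 1/2 — 4 stops longer (brighter).
ISO: 6400 → 3200 → 1600 → 800 — 3 stops lower (darker).
Net change so far: 1 stop brighter. Offset with the aperture: f/2 → f/2.8.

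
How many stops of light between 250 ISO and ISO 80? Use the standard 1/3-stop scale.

250 → 200 → 160 → 125 → 100 → 80 — count the steps: 5 third-stops = 1 2/3 stops.

1 2/3 stops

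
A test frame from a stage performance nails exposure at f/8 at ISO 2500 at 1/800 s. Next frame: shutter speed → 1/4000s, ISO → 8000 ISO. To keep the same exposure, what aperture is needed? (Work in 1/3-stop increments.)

Shutter speed: 1/800 → 1/1000 → 1/1250 → 1/1600 → 1/2000 → 1/2500 → 1/3200 → 1/4000 — 2 1/3 stops faster (darker).
ISO: 2500 → 3200 → 4000 → 5000 → 6400 → 8000 — 1 2/3 stops higher (brighter).
Net change so far: 2/3 stop darker. Offset with the aperture: f/8 → f/7.1 → f/6.3.

f/6.3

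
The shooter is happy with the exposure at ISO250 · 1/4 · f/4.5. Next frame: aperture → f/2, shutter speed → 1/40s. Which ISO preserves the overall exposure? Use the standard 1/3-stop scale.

Aperture: f/4.5 → f/4 → f/3.5 → f/3.2 → f/2.8 → f/2.5 → f/2.2 → f/2 — 2 1/3 stops opened up (brighter).
Shutter speed: 1/4 → 1/5 → 1/6 → 1/8 → 1/10 → 1/13 → 1/15 → 1/20 → 1/25 → 1/30 → 1/40 — 3 1/3 stops faster (darker).
Net change so far: 1 stop darker. Offset with the ISO: 250 → 320 → 400 → 500.

ISO 500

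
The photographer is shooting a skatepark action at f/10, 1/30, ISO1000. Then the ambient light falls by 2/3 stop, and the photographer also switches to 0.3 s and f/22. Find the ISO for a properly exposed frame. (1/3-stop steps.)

Scene light: 2/3 stop darker.
Shutter speed: 1/30 → 1/25 → 1/20 → 1/15 → 1/13 → 1/10 → 1/8 → 1/6 → 1/5 → 1/4 → 0.3 — 3 1/3 stops slower (brighter).
Aperture: f/10 → f/11 → f/13 → f/14 → f/16 → f/18 → f/20 → f/22 — 2 1/3 stops smaller aperture (darker).
Net so far: 1/3 stop brighter. ISO: 1000 → 800.

ISO 800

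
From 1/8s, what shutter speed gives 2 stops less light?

Shutter speed: 1/8 → 1/15 → 1/30 — 2 stops shorter (darker).

1/30s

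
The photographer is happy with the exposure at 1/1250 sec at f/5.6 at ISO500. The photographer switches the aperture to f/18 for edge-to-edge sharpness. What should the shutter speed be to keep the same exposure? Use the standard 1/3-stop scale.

Aperture: f/5.6 → f/6.3 → f/7.1 → f/8 → f/9 → f/10 → f/11 → f/13 → f/14 → f/16 → f/18 — 3 1/3 stops smaller aperture (darker).
Need 3 1/3 stops brighter from the shutter speed: 1/1250 → 1/1000 → 1/800 → 1/640 → 1/500 → 1/400 → 1/320 → 1/250 → 1/200 → 1/160 → 1/125.

1/125s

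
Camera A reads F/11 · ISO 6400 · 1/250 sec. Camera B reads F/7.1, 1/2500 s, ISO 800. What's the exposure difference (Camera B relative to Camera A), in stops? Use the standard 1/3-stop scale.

Aperture: f/11 → f/10 → f/9 → f/8 → f/7.1 — 1 1/3 stops wider (brighter).
Shutter speed: 1/250 → 1/320 → 1/400 → 1/500 → 1/640 → 1/800 → 1/1000 → 1/1250 → 1/1600 → 1/2000 → 1/2500 — 3 1/3 stops faster (darker).
ISO: 6400 → 5000 → 4000 → 3200 → 2500 → 2000 → 1600 → 1250 → 1000 → 800 — 3 stops dropped (darker).
Net: +1 1/3 −3 1/3 −3 = −5 stops.

5 stops darker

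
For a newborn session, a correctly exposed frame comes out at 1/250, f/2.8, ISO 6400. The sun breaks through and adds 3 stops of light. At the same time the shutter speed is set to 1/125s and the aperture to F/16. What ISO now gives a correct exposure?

ISO 12800

Scene light: 3 stops brighter.
Shutter speed: 1/250 → 1/125 — 1 stop slower (brighter).
Aperture: f/2.8 → f/4 → f/5.6 → f/8 → f/11 → f/16 — 5 stops stopped down (darker).
Net so far: 1 stop darker. ISO: 6400 → 12800.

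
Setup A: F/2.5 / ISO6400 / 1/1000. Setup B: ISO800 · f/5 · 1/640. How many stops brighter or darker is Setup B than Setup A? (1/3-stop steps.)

Aperture: f/2.5 → f/2.8 → f/3.2 → f/3.5 → f/4 → f/4.5 → f/5 — 2 stops smaller aperture (darker).
Shutter speed: 1/1000 → 1/800 → 1/640 — 2/3 stop slower (brighter).
ISO: 6400 → 5000 → 4000 → 3200 → 2500 → 2000 → 1600 → 1250 → 1000 → 800 — 3 stops dropped (darker).
Net: −2 +2/3 −3 = −4 1/3 stops.

4 1/3 stops darker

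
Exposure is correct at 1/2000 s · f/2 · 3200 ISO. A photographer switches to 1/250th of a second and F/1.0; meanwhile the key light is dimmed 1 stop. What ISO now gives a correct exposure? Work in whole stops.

ISO 200

Scene light: 1 stop darker.
Shutter speed: 1/2000 → 1/1000 → 1/500 → 1/250 — 3 stops slower (brighter).
Aperture: f/2 → f/1.4 → f/1.0 — 2 stops larger aperture (brighter).
Net so far: 4 stops brighter. ISO: 3200 → 1600 → 800 → 400 → 200.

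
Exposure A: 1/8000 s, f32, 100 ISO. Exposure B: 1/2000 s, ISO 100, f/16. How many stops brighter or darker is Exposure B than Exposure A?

4 stops brighter

Aperture: f/32 → f/22 → f/16 — 2 stops wider (brighter).
Shutter speed: 1/8000 → 1/4000 → 1/2000 — 2 stops slower (brighter).
ISO: unchanged.
Net: +2 +2 = +4 stops.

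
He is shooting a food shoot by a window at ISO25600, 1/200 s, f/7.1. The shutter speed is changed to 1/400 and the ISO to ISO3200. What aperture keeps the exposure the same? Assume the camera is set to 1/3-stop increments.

Shutter speed: 1/200 → 1/250 → 1/320 → 1/400 — 1 stop shorter (darker).
ISO: 25600 → 20000 → 16000 → 12800 → 10000 → 8000 → 6400 → 5000 → 4000 → 3200 — 3 stops lower (darker).
Net change so far: 4 stops darker. Offset with the aperture: f/7.1 → f/6.3 → f/5.6 → f/5 → f/4.5 → f/4 → f/3.5 → f/3.2 → f/2.8 → f/2.5 → f/2.2 → f/2 → f/1.8.

f/1.8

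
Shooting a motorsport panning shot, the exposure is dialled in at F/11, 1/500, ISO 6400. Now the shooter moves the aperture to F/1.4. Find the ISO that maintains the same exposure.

Aperture: f/11 → f/8 → f/5.6 → f/4 → f/2.8 → f/2 → f/1.4 — 6 stops larger aperture (brighter).
Need 6 stops darker from the ISO: 6400 → 3200 → 1600 → 800 → 400 → 200 → 100.

ISO 100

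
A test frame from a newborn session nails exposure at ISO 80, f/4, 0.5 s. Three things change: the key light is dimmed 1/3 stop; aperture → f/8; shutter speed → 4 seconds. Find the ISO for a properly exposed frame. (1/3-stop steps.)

Scene light: 1/3 stop darker.
Aperture: f/4 → f/4.5 → f/5 → f/5.6 → f/6.3 → f/7.1 → f/8 — 2 stops stopped down (darker).
Shutter speed: 0.5 → 0.6 → 0.8 → 1 → 1.3 → 1.6 → 2 → 2.5 → 3.2 → 4 — 3 stops slower (brighter).
Net so far: 2/3 stop brighter. ISO: 80 → 64 → 50.

ISO 50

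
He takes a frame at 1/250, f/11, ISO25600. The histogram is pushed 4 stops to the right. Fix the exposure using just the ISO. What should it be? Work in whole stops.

ISO 1600

Overexposed by 4 stops → need 4 stops darker.
ISO: 25600 → 12800 → 6400 → 3200 → 1600.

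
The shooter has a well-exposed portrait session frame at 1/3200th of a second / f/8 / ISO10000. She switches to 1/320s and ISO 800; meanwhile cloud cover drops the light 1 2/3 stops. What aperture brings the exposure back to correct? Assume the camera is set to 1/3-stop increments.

Scene light: 1 2/3 stops darker.
Shutter speed: 1/3200 → 1/2500 → 1/2000 → 1/1600 → 1/1250 → 1/1000 → 1/800 → 1/640 → 1/500 → 1/400 → 1/320 — 3 1/3 stops slower (brighter).
ISO: 10000 → 8000 → 6400 → 5000 → 4000 → 3200 → 2500 → 2000 → 1600 → 1250 → 1000 → 800 — 3 2/3 stops dropped (darker).
Net so far: 2 stops darker. Aperture: f/8 → f/7.1 → f/6.3 → f/5.6 → f/5 → f/4.5 → f/4.

f/4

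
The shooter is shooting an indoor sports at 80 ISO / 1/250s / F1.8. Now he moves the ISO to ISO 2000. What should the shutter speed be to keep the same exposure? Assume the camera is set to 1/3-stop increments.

ISO: 80 → 100 → 125 → 160 → 200 → 250 → 320 → 400 → 500 → 640 → 800 → 1000 → 1250 → 1600 → 2000 — 4 2/3 stops raised (brighter).
Need 4 2/3 stops darker from the shutter speed: 1/250 → 1/320 → 1/400 → 1/500 → 1/640 → 1/800 → 1/1000 → 1/1250 → 1/1600 → 1/2000 → 1/2500 → 1/3200 → 1/4000 → 1/5000 → 1/6400.

1/6400s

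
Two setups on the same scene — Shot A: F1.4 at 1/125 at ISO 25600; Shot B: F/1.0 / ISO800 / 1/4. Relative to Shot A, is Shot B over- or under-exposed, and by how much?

Aperture: f/1.4 → f/1.0 — 1 stop opened up (brighter).
Shutter speed: 1/125 → 1/60 → 1/30 → 1/15 → 1/8 → 1/4 — 5 stops longer (brighter).
ISO: 25600 → 12800 → 6400 → 3200 → 1600 → 800 — 5 stops lower (darker).
Net: +1 +5 −5 = +1 stop.

1 stop brighter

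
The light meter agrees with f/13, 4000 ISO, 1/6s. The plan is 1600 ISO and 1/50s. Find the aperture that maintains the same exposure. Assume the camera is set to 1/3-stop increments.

ISO: 4000 → 3200 → 2500 → 2000 → 1600 — 1 1/3 stops lower (darker).
Shutter speed: 1/6 → 1/8 → 1/10 → 1/13 → 1/15 → 1/20 → 1/25 → 1/30 → 1/40 → 1/50 — 3 stops faster (darker).
Net change so far: 4 1/3 stops darker. Offset with the aperture: f/13 → f/11 → f/10 → f/9 → f/8 → f/7.1 → f/6.3 → f/5.6 → f/5 → f/4.5 → f/4 → f/3.5 → f/3.2 → f/2.8.

f/2.8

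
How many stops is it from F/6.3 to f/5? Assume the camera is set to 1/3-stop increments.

2/3 stop

f/6.3 → f/5.6 → f/5 — count the steps: 2 third-stops = 2/3 stop.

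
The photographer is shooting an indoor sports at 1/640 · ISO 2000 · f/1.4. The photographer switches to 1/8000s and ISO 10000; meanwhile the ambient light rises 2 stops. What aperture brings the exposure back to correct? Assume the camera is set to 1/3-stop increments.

Scene light: 2 stops brighter.
Shutter speed: 1/640 → 1/800 → 1/1000 → 1/1250 → 1/1600 → 1/2000 → 1/2500 → 1/3200 → 1/4000 → 1/5000 → 1/6400 → 1/8000 — 3 2/3 stops shorter (darker).
ISO: 2000 → 2500 → 3200 → 4000 → 5000 → 6400 → 8000 → 10000 — 2 1/3 stops raised (brighter).
Net so far: 2/3 stop brighter. Aperture: f/1.4 → f/1.6 → f/1.8.

f/1.8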